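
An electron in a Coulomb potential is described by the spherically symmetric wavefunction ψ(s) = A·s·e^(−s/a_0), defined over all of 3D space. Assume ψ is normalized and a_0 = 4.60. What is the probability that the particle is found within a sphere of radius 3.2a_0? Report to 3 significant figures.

Integrate the radial probability density 4πs²|ψ|² over s ≤ 3.2a_0.
The full normalization integral is A²·[3·π·a_0^5] = 1, fixing A².
In terms of u = s/a_0 (A², 4π and the length scale all cancel between numerator and denominator), P = [∫_{0}^{3.2} u^4·e^(-2·u) du] / [∫_{0}^{∞} u^4·e^(-2·u) du].
Using ∫ u^4·e^(-2·u) du = -(u^4/2 + u^3 + 3·u^2/2 + 3·u/2 + 3/4)·e^(-2·u), the numerator is ≈ 0.57370 and the denominator is 3/4.
The region integral divided by the full integral gives P = 0.7649.

P ≈ 0.765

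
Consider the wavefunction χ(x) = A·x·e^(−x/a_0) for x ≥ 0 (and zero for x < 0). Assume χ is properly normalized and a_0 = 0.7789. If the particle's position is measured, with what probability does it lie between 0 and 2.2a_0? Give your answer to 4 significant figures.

P ≈ 0.8149

|χ|² is the probability density, so P = ∫_{0}^{2.2a_0} |χ|² dx.
With A² fixed by ∫|χ|² = 1, i.e. A² = (a_0^3/4)^(−1), substitute and integrate.
In terms of u = x/a_0 (A² and the length scale cancel between numerator and denominator), P = [∫_{0}^{2.2} u^2·e^(-2·u) du] / [∫_{0}^{∞} u^2·e^(-2·u) du].
Using ∫ u^2·e^(-2·u) du = -(2·u^2 + 2·u + 1)·e^(-2·u)/4, the numerator is 1/4 - 377·e^(-22/5)/100 and the denominator is 1/4.
The result is P = 0.81486.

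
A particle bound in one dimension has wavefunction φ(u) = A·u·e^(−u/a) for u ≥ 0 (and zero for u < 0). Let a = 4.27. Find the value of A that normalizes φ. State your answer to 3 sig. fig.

A ≈ 0.227

Normalization requires ∫|φ|² du = 1, integrated from 0 to ∞.
Using ∫₀^∞ uⁿ e^(−αu) du = n!/αⁿ⁺¹, with φ = A·u·e^(−u/a), the integral evaluates to A²·[a^3/4].
Plugging in a = 4.27 yields A = 0.2267.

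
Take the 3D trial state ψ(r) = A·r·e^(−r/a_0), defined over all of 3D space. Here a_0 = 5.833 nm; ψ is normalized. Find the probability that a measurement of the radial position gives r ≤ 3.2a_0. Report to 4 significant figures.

P ≈ 0.7649

Integrate the radial probability density 4πr²|ψ|² over r ≤ 3.2a_0.
The full normalization integral is A²·[3·π·a_0^5] = 1, fixing A².
In terms of u = r/a_0 (A², 4π and the length scale all cancel between numerator and denominator), P = [∫_{0}^{3.2} u^4·e^(-2·u) du] / [∫_{0}^{∞} u^4·e^(-2·u) du].
An antiderivative of u^4·e^(-2·u) is -(u^4/2 + u^3 + 3·u^2/2 + 3·u/2 + 3/4)·e^(-2·u); evaluating from 0 to 3.2 gives ≈ 0.573697, while the full integral is 3/4.
The region integral divided by the full integral gives P = 0.76493.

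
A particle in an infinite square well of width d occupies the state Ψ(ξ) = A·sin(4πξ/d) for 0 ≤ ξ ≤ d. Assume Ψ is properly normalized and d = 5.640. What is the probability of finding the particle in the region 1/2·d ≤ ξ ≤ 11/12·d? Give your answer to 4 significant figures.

|Ψ|² is the probability density, so P = ∫_{1/2·d}^{11/12·d} |Ψ|² dξ.
The normalization integral ∫|Ψ|²dξ over the whole domain equals d/2·A², and A² cancels in the ratio.
Let u = ξ/d; then A² and the length scale cancel, so P = ∫_{1/2}^{11/12} sin(4·π·u)^2 du ÷ ∫_{0}^{1} sin(4·π·u)^2 du.
With ∫ sin(4·π·u)^2 du = u/2 - sin(4·π·u)·cos(4·π·u)/(8·π) + C, the region integral is √(3)/(32·π) + 5/24 and the full one is 1/2.
Taking the ratio, P = √(3)/(16·π) + 5/12.

P ≈ 0.4511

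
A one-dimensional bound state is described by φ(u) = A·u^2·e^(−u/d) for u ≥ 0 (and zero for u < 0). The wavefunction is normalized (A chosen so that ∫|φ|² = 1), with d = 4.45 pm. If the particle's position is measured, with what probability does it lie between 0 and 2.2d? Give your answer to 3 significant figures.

P ≈ 0.449

The probability is P = ∫ |φ|² du over [0, 2.2d].
With A² fixed by ∫|φ|² = 1, i.e. A² = (3·d^5/4)^(−1), substitute and integrate.
Let t = u/d; then A² and the length scale cancel, so P = ∫_{0}^{2.2} t^4·e^(-2·t) dt ÷ ∫_{0}^{∞} t^4·e^(-2·t) dt.
An antiderivative of t^4·e^(-2·t) is -(t^4/2 + t^3 + 3·t^2/2 + 3·t/2 + 3/4)·e^(-2·t); evaluating from 0 to 2.2 gives ≈ 0.33661, while the full integral is 3/4.
The result is P = 0.4488.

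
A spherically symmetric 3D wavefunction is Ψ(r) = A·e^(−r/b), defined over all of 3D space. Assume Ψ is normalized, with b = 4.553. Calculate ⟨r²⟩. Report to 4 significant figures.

⟨r^2⟩ ≈ 62.19

⟨r²⟩ = ∫ r^2 |Ψ|² 4πr² dr over the full domain.
Recall ∫₀^∞ r^m e^(−r/β) dr = m!·β^(m+1), since the A² factors cancel between numerator and denominator, ⟨r²⟩ = 3·b^2.
With b = 4.553, ⟨r^2⟩ = 62.189.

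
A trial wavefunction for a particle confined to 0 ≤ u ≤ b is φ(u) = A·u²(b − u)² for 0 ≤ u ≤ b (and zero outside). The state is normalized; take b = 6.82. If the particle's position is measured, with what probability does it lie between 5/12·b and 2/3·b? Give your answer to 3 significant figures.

P ≈ 0.553

|φ|² is the probability density, so P = ∫_{5/12·b}^{2/3·b} |φ|² du.
Since A² = 1/(b^9/630), this is the region integral divided by the full normalization integral.
In terms of t = u/b (A² and the length scale cancel between numerator and denominator), P = [∫_{5/12}^{2/3} t^4·(1 - t)^4 dt] / [∫_{0}^{1} t^4·(1 - t)^4 dt].
Using ∫ t^4·(1 - t)^4 dt = t^5·(70·t^4 - 315·t^3 + 540·t^2 - 420·t + 126)/630, the numerator is ≈ 0.00087750 and the denominator is 1/630.
Evaluating gives P = 0.5528.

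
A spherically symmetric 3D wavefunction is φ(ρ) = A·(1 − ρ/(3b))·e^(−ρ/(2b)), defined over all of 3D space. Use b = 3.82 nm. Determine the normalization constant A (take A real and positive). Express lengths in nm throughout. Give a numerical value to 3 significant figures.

A ≈ 0.0463 nm^(-3/2)

We need A² ∫|f|² 4πρ² dρ = 1, taking the integral from 0 to ∞.
With ∫₀^∞ ρ^4 e^(−αρ) dρ = 4!/α^5, carrying out the integral gives A² · 8·π·b^3/3.
Hence A² = 1/[8·π·b^3/3].
With b = 3.82: A² = 0.002141 and A = 0.04627.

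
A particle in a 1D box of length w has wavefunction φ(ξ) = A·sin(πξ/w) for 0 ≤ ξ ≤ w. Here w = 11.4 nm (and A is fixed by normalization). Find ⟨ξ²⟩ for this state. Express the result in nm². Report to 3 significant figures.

⟨ξ^2⟩ ≈ 36.7 nm^2

The expectation value is the |φ|²-weighted average of ξ^2: ∫ ξ^2|φ|² dξ.
With ∫₀^w sin²(nπξ/w) dξ = w/2, the ratio of the moment integral to the normalization integral gives ⟨ξ²⟩ = -w^2/(2·π^2) + w^2/3.
Putting w = 11.4 gives 36.74.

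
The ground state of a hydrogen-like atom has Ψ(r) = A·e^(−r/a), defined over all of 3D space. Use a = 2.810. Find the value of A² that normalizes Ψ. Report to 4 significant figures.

Require ∫ |Ψ|² 4πr² dr = 1 over the whole domain.
Carrying out the integral gives A² · π·a^3.
So A² = (π·a^3)^(−1).
Substituting a = 2.810 gives A² = 0.014346, so A = 0.11977.

A^2 ≈ 0.01435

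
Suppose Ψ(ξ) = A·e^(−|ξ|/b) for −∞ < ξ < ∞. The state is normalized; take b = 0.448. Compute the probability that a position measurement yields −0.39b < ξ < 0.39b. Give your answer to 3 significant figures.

The probability is P = ∫ |Ψ|² dξ over [−0.39b, 0.39b].
Since A² = 1/(b), this is the region integral divided by the full normalization integral.
By symmetry take twice the ξ ≥ 0 contribution in numerator and denominator; the 2's cancel. In terms of u = ξ/b (A² and the length scale cancel between numerator and denominator), P = [∫_{0}^{0.39} e^(-2·u) du] / [∫_{0}^{∞} e^(-2·u) du].
An antiderivative of e^(-2·u) is -e^(-2·u)/2; evaluating from 0 to 0.39 gives 1/2 - e^(-39/50)/2, while the full integral is 1/2.
Evaluating gives P = 0.5416.

P ≈ 0.542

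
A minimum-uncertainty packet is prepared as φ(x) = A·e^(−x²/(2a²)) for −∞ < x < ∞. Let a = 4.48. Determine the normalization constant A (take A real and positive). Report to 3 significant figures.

A ≈ 0.355

Normalization requires ∫|φ|² dx = 1, integrated from −∞ to ∞.
Differentiating ∫e^(−αx²) dx = √(π/α) under α to get the higher moments, carrying out the integral gives A² · √(π)·a.
Setting this equal to 1 gives A² = 1/(√(π)·a).
With a = 4.48: A² = 0.1259 and A = 0.3549.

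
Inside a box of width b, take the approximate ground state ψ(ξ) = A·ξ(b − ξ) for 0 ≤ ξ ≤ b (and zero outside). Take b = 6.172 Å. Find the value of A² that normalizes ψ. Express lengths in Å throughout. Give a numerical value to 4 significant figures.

We need A² ∫|f|² dξ = 1, taking the integral from 0 to b.
Carrying out the integral gives A² · b^5/30.
So A² = (b^5/30)^(−1).
Substituting b = 6.172 gives A² = 0.0033496, so A = 0.057876.

A^2 ≈ 0.003350 Å^(-5)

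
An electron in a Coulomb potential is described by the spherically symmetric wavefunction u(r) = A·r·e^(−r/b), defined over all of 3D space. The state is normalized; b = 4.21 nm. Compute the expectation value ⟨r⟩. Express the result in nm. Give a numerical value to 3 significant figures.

⟨r⟩ ≈ 10.5 nm

The expectation value is the |u|²-weighted average of r: ∫ r|u|² 4πr² dr.
With ∫₀^∞ r^5 e^(−αr) dr = 5!/α^6, since the A² factors cancel between numerator and denominator, ⟨r⟩ = 5·b/2.
Putting b = 4.21 gives 10.53.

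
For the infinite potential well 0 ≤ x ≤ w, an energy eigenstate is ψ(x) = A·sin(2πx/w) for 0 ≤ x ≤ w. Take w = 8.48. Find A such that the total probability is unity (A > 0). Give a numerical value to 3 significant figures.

The normalization condition is ∫|ψ|² dx = 1 from 0 to w.
∫|ψ|² dx = A²·(w/2).
With w = 8.48: A² = 0.2358 and A = 0.4856.

A ≈ 0.486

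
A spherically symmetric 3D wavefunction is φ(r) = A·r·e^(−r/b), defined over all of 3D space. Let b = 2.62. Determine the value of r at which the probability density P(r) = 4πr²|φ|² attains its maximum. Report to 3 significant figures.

Set d/dr [P(r) = 4πr²|φ|²] = 0 and solve for r > 0.
This gives r = 2·b.
With b = 2.62, the most probable radial distance is 5.240.

r ≈ 5.24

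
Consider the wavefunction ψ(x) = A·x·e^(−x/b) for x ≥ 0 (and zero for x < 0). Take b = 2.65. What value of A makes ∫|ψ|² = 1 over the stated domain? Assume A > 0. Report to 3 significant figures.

A ≈ 0.464

Require ∫ |ψ|² dx = 1 over the whole domain.
With ψ = A·x·e^(−x/b), the integral evaluates to A²·[b^3/4].
Plugging in b = 2.65 yields A = 0.4636.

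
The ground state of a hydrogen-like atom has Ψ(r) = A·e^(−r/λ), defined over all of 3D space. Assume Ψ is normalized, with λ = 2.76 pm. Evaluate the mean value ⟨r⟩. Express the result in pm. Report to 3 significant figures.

⟨r⟩ ≈ 4.14 pm

By definition ⟨r⟩ = ∫ r |Ψ(r)|² 4πr² dr.
Using ∫₀^∞ rⁿ e^(−αr) dr = n!/αⁿ⁺¹, evaluating both integrals, ⟨r⟩ = 3·λ/2.
Putting λ = 2.76 gives 4.140.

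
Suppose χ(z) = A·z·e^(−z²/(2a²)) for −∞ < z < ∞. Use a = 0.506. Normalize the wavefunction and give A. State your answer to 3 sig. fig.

A ≈ 2.95

The normalization condition is ∫|χ|² dz = 1 from −∞ to ∞.
Differentiating ∫e^(−αz²) dz = √(π/α) under α to get the higher moments, the integral (without the A² prefactor) comes out to √(π)·a^3/2.
Plugging in a = 0.506 yields A = 2.951.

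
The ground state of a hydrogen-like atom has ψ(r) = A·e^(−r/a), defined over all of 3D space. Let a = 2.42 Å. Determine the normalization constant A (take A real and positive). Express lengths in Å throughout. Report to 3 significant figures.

A ≈ 0.150 Å^(-3/2)

Normalization requires ∫|ψ|² 4πr² dr = 1, integrated from 0 to ∞.
In 3D with spherical symmetry the volume element is 4πr² dr.
Using ∫₀^∞ rⁿ e^(−αr) dr = n!/αⁿ⁺¹, with ψ = A·e^(−r/a), the integral evaluates to A²·[π·a^3].
Setting this equal to 1 gives A² = 1/(π·a^3).
Plugging in a = 2.42 yields A = 0.1499.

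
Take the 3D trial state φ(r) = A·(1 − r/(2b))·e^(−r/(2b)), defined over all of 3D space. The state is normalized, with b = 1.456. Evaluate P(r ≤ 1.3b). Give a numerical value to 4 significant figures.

With dV = 4πr²dr, the probability is ∫|φ|² dV over r ≤ 1.3b.
The full normalization integral is A²·[8·π·b^3] = 1, fixing A².
In terms of u = r/b (A², 4π and the length scale all cancel between numerator and denominator), P = [∫_{0}^{1.3} u^2·(1 - u/2)^2·e^(-u) du] / [∫_{0}^{∞} u^2·(1 - u/2)^2·e^(-u) du].
Using ∫ u^2·(1 - u/2)^2·e^(-u) du = -(u^4/4 + u^2 + 2·u + 2)·e^(-u), the numerator is ≈ 0.0911805 and the denominator is 2.
Taking the ratio yields P = 0.045590.

P ≈ 0.04559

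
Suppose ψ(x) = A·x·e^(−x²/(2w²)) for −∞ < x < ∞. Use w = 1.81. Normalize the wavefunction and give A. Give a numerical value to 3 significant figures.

Require ∫ |ψ|² dx = 1 over the whole domain.
Using the Gaussian integral ∫_{−∞}^{∞} e^(−αx²) dx = √(π/α), carrying out the integral gives A² · √(π)·w^3/2.
Setting this equal to 1 gives A² = 1/(√(π)·w^3/2).
Substituting w = 1.81 gives A² = 0.1903, so A = 0.4362.

A ≈ 0.436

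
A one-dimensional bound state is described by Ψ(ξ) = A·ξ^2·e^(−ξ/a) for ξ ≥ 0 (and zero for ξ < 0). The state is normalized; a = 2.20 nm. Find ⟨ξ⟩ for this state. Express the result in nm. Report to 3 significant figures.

The expectation value is the |Ψ|²-weighted average of ξ: ∫ ξ|Ψ|² dξ.
Recall ∫₀^∞ ξ^m e^(−ξ/β) dξ = m!·β^(m+1), the ratio of the moment integral to the normalization integral gives ⟨ξ⟩ = 5·a/2.
With a = 2.20, ⟨ξ⟩ = 5.500.

⟨ξ⟩ ≈ 5.50 nm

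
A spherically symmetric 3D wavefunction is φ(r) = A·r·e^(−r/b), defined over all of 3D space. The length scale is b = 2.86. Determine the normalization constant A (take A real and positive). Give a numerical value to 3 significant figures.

Require ∫ |φ|² 4πr² dr = 1 over the whole domain.
(Spherical symmetry: dV = 4πr² dr.)
Using ∫₀^∞ rⁿ e^(−αr) dr = n!/αⁿ⁺¹, carrying out the integral gives A² · 3·π·b^5.
Setting this equal to 1 gives A² = 1/(3·π·b^5).
Plugging in b = 2.86 yields A = 0.02355.

A ≈ 0.0235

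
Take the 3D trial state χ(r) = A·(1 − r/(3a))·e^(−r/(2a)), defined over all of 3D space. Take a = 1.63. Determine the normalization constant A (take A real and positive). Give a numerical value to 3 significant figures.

A ≈ 0.166

Require ∫ |χ|² 4πr² dr = 1 over the whole domain.
In 3D with spherical symmetry the volume element is 4πr² dr.
Recall ∫₀^∞ r^m e^(−r/β) dr = m!·β^(m+1), with χ = A·(1 − r/(3a))·e^(−r/(2a)), the integral evaluates to A²·[8·π·a^3/3].
Substituting a = 1.63 gives A² = 0.02756, so A = 0.1660.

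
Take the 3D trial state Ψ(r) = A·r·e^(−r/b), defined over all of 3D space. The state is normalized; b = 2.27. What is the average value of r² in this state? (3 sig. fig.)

⟨r²⟩ = ∫ r^2 |Ψ|² 4πr² dr over the full domain.
Recall ∫₀^∞ r^m e^(−r/β) dr = m!·β^(m+1), since the A² factors cancel between numerator and denominator, ⟨r²⟩ = 15·b^2/2.
Putting b = 2.27 gives 38.65.

⟨r^2⟩ ≈ 38.6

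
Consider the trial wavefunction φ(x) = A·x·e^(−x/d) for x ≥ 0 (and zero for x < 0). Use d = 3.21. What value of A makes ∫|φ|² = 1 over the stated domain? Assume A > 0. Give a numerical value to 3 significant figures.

A ≈ 0.348

Require ∫ |φ|² dx = 1 over the whole domain.
∫|φ|² dx = A²·(d^3/4).
So A² = (d^3/4)^(−1).
With d = 3.21: A² = 0.1209 and A = 0.3478.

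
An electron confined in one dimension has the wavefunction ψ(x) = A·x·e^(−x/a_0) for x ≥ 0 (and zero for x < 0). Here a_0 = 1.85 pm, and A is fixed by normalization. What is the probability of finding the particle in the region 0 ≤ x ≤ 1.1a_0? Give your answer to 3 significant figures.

P = ∫_{0}^{1.1a_0} |ψ(x)|² dx.
The normalization integral ∫|ψ|²dx over the whole domain equals a_0^3/4·A², and A² cancels in the ratio.
Let u = x/a_0; then A² and the length scale cancel, so P = ∫_{0}^{1.1} u^2·e^(-2·u) du ÷ ∫_{0}^{∞} u^2·e^(-2·u) du.
An antiderivative of u^2·e^(-2·u) is -(2·u^2 + 2·u + 1)·e^(-2·u)/4; evaluating from 0 to 1.1 gives 1/4 - 281·e^(-11/5)/200, while the full integral is 1/4.
This works out to P = 0.3773.

P ≈ 0.377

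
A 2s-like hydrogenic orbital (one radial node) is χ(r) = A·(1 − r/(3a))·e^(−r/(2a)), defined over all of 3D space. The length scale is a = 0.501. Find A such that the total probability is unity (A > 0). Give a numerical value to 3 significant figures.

We need A² ∫|f|² 4πr² dr = 1, taking the integral from 0 to ∞.
In 3D with spherical symmetry the volume element is 4πr² dr.
With ∫₀^∞ r^4 e^(−αr) dr = 4!/α^5, the integral (without the A² prefactor) comes out to 8·π·a^3/3.
Substituting a = 0.501 gives A² = 0.9492, so A = 0.9743.

A ≈ 0.974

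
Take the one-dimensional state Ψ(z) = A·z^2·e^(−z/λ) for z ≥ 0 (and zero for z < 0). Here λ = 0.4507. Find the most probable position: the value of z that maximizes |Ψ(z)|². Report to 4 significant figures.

Set d/dz [|Ψ(z)|²] = 0 and solve for z > 0.
This gives z = 2·λ.
With λ = 0.4507, the most probable position is 0.90140.

z ≈ 0.9014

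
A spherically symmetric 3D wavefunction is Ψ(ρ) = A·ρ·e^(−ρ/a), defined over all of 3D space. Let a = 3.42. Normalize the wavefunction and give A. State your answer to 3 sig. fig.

A ≈ 0.0151

The normalization condition is ∫|Ψ|² 4πρ² dρ = 1 from 0 to ∞.
Recall ∫₀^∞ ρ^m e^(−ρ/β) dρ = m!·β^(m+1), with Ψ = A·ρ·e^(−ρ/a), the integral evaluates to A²·[3·π·a^5].
Plugging in a = 3.42 yields A = 0.01506.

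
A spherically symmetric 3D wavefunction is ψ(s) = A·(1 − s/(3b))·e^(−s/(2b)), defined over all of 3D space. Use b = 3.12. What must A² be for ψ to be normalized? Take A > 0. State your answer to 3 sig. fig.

A^2 ≈ 0.00393

Require ∫ |ψ|² 4πs² ds = 1 over the whole domain.
With ∫₀^∞ s^4 e^(−αs) ds = 4!/α^5, ∫|ψ|² 4πs² ds = A²·(8·π·b^3/3).
Plugging in b = 3.12 yields A = 0.06269.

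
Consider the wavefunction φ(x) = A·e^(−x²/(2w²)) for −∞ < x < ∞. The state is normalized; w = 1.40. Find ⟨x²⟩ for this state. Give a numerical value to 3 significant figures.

⟨x^2⟩ ≈ 0.980

The expectation value is the |φ|²-weighted average of x^2: ∫ x^2|φ|² dx.
Evaluating both integrals, ⟨x²⟩ = w^2/2.
Putting w = 1.40 gives 0.9800.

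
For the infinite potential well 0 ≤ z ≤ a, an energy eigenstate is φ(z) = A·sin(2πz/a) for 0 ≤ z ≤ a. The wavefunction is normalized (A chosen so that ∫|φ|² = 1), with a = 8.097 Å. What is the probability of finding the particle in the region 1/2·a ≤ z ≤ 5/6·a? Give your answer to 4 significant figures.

P ≈ 0.4022

The probability is P = ∫ |φ|² dz over [1/2·a, 5/6·a].
With A² fixed by ∫|φ|² = 1, i.e. A² = (a/2)^(−1), substitute and integrate.
Substituting u = z/a, A² and the length scale cancel in the ratio: P = ∫_{1/2}^{5/6} sin(2·π·u)^2 du / ∫_{0}^{1} sin(2·π·u)^2 du.
Using ∫ sin(2·π·u)^2 du = u/2 - sin(4·π·u)/(8·π), the numerator is √(3)/(16·π) + 1/6 and the denominator is 1/2.
The result is P = (√(3)/8 + π/3)/π.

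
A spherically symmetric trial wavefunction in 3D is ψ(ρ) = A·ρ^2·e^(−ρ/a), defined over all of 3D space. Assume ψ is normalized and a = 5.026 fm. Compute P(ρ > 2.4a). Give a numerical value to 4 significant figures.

P ≈ 0.7908

P = ∫ |ψ|² 4πρ² dρ over ρ > 2.4a.
The full normalization integral is A²·[45·π·a^7/2] = 1, fixing A².
In terms of u = ρ/a (A², 4π and the length scale all cancel between numerator and denominator), P = [∫_{2.4}^{∞} u^6·e^(-2·u) du] / [∫_{0}^{∞} u^6·e^(-2·u) du].
Using ∫ u^6·e^(-2·u) du = -(4·u^6 + 12·u^5 + 30·u^4 + 60·u^3 + 90·u^2 + 90·u + 45)·e^(-2·u)/8, the numerator is ≈ 4.44828 and the denominator is 45/8.
Taking the ratio yields P = 0.79080.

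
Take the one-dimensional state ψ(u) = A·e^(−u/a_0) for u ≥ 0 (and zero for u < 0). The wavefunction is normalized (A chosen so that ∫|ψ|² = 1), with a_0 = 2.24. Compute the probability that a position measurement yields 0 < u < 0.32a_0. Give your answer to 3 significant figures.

The probability is P = ∫ |ψ|² du over [0, 0.32a_0].
With A² fixed by ∫|ψ|² = 1, i.e. A² = (a_0/2)^(−1), substitute and integrate.
In terms of t = u/a_0 (A² and the length scale cancel between numerator and denominator), P = [∫_{0}^{0.32} e^(-2·t) dt] / [∫_{0}^{∞} e^(-2·t) dt].
Using ∫ e^(-2·t) dt = -e^(-2·t)/2, the numerator is 1/2 - e^(-16/25)/2 and the denominator is 1/2.
This works out to P = 0.4727.

P ≈ 0.473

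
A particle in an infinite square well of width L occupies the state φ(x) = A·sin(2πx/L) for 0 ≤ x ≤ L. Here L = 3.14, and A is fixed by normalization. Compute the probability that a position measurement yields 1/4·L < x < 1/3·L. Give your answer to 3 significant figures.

P ≈ 0.152

|φ|² is the probability density, so P = ∫_{1/4·L}^{1/3·L} |φ|² dx.
With A² fixed by ∫|φ|² = 1, i.e. A² = (L/2)^(−1), substitute and integrate.
In terms of u = x/L (A² and the length scale cancel between numerator and denominator), P = [∫_{1/4}^{1/3} sin(2·π·u)^2 du] / [∫_{0}^{1} sin(2·π·u)^2 du].
With ∫ sin(2·π·u)^2 du = u/2 - sin(4·π·u)/(8·π) + C, the region integral is √(3)/(16·π) + 1/24 and the full one is 1/2.
Evaluating gives P = (√(3)/8 + π/12)/π.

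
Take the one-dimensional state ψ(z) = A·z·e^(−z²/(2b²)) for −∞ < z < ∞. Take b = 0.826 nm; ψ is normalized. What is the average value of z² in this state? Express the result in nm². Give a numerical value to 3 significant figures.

⟨z²⟩ = ∫ z^2 |ψ|² dz over the full domain.
Using the Gaussian integral ∫_{−∞}^{∞} e^(−αz²) dz = √(π/α), the ratio of the moment integral to the normalization integral gives ⟨z²⟩ = 3·b^2/2.
With b = 0.826, ⟨z^2⟩ = 1.023.

⟨z^2⟩ ≈ 1.02 nm^2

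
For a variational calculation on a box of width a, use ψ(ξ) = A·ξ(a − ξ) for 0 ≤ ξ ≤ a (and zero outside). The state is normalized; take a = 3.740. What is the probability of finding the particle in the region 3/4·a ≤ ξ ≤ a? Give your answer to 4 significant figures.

P ≈ 0.1035

The probability is P = ∫ |ψ|² dξ over [3/4·a, a].
With A² fixed by ∫|ψ|² = 1, i.e. A² = (a^5/30)^(−1), substitute and integrate.
Substituting u = ξ/a, A² and the length scale cancel in the ratio: P = ∫_{3/4}^{1} u^2·(1 - u)^2 du / ∫_{0}^{1} u^2·(1 - u)^2 du.
An antiderivative of u^2·(1 - u)^2 is u^3·(6·u^2 - 15·u + 10)/30; evaluating from 3/4 to 1 gives ≈ 0.00345052, while the full integral is 1/30.
Taking the ratio, P = 53/512.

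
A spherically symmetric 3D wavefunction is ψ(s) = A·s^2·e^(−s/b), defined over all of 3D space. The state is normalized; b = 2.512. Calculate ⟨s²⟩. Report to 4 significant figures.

The expectation value is the |ψ|²-weighted average of s^2: ∫ s^2|ψ|² 4πs² ds.
Recall ∫₀^∞ s^m e^(−s/β) ds = m!·β^(m+1), since the A² factors cancel between numerator and denominator, ⟨s²⟩ = 14·b^2.
With b = 2.512, ⟨s^2⟩ = 88.342.

⟨s^2⟩ ≈ 88.34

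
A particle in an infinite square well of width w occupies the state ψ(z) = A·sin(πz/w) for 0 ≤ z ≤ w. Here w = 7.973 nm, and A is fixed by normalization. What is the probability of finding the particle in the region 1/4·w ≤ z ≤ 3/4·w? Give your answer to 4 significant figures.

|ψ|² is the probability density, so P = ∫_{1/4·w}^{3/4·w} |ψ|² dz.
Since A² = 1/(w/2), this is the region integral divided by the full normalization integral.
In terms of u = z/w (A² and the length scale cancel between numerator and denominator), P = [∫_{1/4}^{3/4} sin(π·u)^2 du] / [∫_{0}^{1} sin(π·u)^2 du].
Using ∫ sin(π·u)^2 du = u/2 - sin(2·π·u)/(4·π), the numerator is 1/(2·π) + 1/4 and the denominator is 1/2.
This works out to P = (2 + π)/(2·π).

P ≈ 0.8183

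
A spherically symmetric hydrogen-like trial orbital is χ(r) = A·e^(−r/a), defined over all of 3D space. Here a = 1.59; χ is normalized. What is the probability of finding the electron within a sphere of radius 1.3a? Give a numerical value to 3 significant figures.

P = ∫ |χ|² 4πr² dr over r ≤ 1.3a.
The full normalization integral is A²·[π·a^3] = 1, fixing A².
Substituting u = r/a, A², 4π and the length scale all cancel in the ratio: P = ∫_{0}^{1.3} u^2·e^(-2·u) du / ∫_{0}^{∞} u^2·e^(-2·u) du.
Using ∫ u^2·e^(-2·u) du = -(2·u^2 + 2·u + 1)·e^(-2·u)/4, the numerator is 1/4 - 349·e^(-13/5)/200 and the denominator is 1/4.
Taking the ratio yields P = 0.4816.

P ≈ 0.482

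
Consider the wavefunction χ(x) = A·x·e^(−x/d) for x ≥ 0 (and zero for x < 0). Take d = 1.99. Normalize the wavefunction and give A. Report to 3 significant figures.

A ≈ 0.712

Normalization requires ∫|χ|² dx = 1, integrated from 0 to ∞.
With ∫₀^∞ x^2 e^(−αx) dx = 2!/α^3, carrying out the integral gives A² · d^3/4.
Setting this equal to 1 gives A² = 1/(d^3/4).
Substituting d = 1.99 gives A² = 0.5076, so A = 0.7124.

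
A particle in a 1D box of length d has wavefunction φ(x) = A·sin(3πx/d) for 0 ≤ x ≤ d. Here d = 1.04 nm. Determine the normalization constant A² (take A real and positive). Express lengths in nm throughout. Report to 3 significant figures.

A^2 ≈ 1.92 nm^(-1)

Require ∫ |φ|² dx = 1 over the whole domain.
Using sin²θ = (1 − cos 2θ)/2, ∫|φ|² dx = A²·(d/2).
So A² = (d/2)^(−1).
Plugging in d = 1.04 yields A = 1.387.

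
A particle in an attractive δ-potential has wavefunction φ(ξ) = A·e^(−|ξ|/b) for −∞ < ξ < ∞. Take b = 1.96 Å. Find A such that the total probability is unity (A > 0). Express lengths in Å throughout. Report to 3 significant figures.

A ≈ 0.714 Å^(-1/2)

We need A² ∫|f|² dξ = 1, taking the integral from −∞ to ∞.
Recall ∫₀^∞ ξ^m e^(−ξ/β) dξ = m!·β^(m+1), with φ = A·e^(−|ξ|/b), the integral evaluates to A²·[b].
Plugging in b = 1.96 yields A = 0.7143.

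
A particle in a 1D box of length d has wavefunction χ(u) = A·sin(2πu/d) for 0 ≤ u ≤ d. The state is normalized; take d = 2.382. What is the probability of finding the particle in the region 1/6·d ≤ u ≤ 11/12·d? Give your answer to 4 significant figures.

The probability is P = ∫ |χ|² du over [1/6·d, 11/12·d].
With A² fixed by ∫|χ|² = 1, i.e. A² = (d/2)^(−1), substitute and integrate.
Substituting t = u/d, A² and the length scale cancel in the ratio: P = ∫_{1/6}^{11/12} sin(2·π·t)^2 dt / ∫_{0}^{1} sin(2·π·t)^2 dt.
With ∫ sin(2·π·t)^2 dt = t/2 - sin(4·π·t)/(8·π) + C, the region integral is √(3)/(8·π) + 3/8 and the full one is 1/2.
The result is P = (√(3) + 3·π)/(4·π).

P ≈ 0.8878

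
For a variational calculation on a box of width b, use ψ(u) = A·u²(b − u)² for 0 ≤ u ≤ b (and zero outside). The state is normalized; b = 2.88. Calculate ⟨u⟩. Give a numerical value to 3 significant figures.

By definition ⟨u⟩ = ∫ u |ψ(u)|² du.
Expanding the polynomial and integrating term by term, since the A² factors cancel between numerator and denominator, ⟨u⟩ = b/2.
Putting b = 2.88 gives 1.440.

⟨u⟩ ≈ 1.44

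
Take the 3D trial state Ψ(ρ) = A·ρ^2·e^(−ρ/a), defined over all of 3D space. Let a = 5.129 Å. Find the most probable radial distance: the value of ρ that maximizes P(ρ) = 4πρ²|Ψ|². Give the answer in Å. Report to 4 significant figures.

Set d/dρ [P(ρ) = 4πρ²|Ψ|²] = 0 and solve for ρ > 0.
This gives ρ = 3·a.
With a = 5.129, the most probable radial distance is 15.387 Å.

ρ ≈ 15.39 Å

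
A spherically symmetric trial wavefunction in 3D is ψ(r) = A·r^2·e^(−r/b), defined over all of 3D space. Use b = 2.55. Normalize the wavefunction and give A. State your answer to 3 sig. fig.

A ≈ 0.00449

Require ∫ |ψ|² 4πr² dr = 1 over the whole domain.
Using ∫₀^∞ rⁿ e^(−αr) dr = n!/αⁿ⁺¹, ∫|ψ|² 4πr² dr = A²·(45·π·b^7/2).
With b = 2.55: A² = 0.00002018 and A = 0.004492.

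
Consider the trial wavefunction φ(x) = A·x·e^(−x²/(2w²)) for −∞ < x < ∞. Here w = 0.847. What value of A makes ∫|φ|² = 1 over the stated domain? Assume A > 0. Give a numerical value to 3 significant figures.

A ≈ 1.36

Require ∫ |φ|² dx = 1 over the whole domain.
With ∫_{−∞}^{∞} x^(2m) e^(−αx²) dx = (2m−1)!!·√π / (2^m α^(m+1/2)), the integral (without the A² prefactor) comes out to √(π)·w^3/2.
So A² = (√(π)·w^3/2)^(−1).
Plugging in w = 0.847 yields A = 1.363.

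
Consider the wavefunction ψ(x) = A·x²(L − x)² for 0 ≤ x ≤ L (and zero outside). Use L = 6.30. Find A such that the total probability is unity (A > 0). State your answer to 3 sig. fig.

A ≈ 0.00635

Require ∫ |ψ|² dx = 1 over the whole domain.
With ψ = A·x²(L − x)², the integral evaluates to A²·[L^9/630].
Hence A² = 1/[L^9/630].
Substituting L = 6.30 gives A² = 0.00004030, so A = 0.006348.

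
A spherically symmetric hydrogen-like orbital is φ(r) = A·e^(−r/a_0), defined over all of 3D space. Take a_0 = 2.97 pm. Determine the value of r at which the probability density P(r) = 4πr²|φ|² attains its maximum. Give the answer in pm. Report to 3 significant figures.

r ≈ 2.97 pm

Differentiate P(r) = 4πr²|φ|² with respect to r and set to zero.
Solving yields r = a_0.
With a_0 = 2.97, the most probable radial distance is 2.970 pm.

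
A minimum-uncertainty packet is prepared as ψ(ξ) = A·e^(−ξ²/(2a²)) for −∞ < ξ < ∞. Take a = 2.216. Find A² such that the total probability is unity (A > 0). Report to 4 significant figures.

Normalization requires ∫|ψ|² dξ = 1, integrated from −∞ to ∞.
∫|ψ|² dξ = A²·(√(π)·a).
So A² = (√(π)·a)^(−1).
With a = 2.216: A² = 0.25460 and A = 0.50458.

A^2 ≈ 0.2546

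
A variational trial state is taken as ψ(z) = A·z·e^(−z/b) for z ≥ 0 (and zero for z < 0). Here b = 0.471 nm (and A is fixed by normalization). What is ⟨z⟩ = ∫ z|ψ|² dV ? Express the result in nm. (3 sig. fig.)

The expectation value is the |ψ|²-weighted average of z: ∫ z|ψ|² dz.
The ratio of the moment integral to the normalization integral gives ⟨z⟩ = 3·b/2.
With b = 0.471, ⟨z⟩ = 0.7065.

⟨z⟩ ≈ 0.707 nm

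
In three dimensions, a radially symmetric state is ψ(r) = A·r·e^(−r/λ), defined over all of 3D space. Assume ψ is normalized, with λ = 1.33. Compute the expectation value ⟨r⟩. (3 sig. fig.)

⟨r⟩ = ∫ r |ψ|² 4πr² dr over the full domain.
The ratio of the moment integral to the normalization integral gives ⟨r⟩ = 5·λ/2.
Putting λ = 1.33 gives 3.325.

⟨r⟩ ≈ 3.33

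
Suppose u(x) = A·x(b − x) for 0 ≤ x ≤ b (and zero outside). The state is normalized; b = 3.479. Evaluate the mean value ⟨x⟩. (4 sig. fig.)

⟨x⟩ ≈ 1.740

⟨x⟩ = ∫ x |u|² dx over the full domain.
The ratio of the moment integral to the normalization integral gives ⟨x⟩ = b/2.
With b = 3.479, ⟨x⟩ = 1.7395.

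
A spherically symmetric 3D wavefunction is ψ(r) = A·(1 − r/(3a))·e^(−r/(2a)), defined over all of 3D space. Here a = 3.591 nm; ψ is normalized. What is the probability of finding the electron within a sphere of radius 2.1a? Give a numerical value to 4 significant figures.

Integrate the radial probability density 4πr²|ψ|² over r ≤ 2.1a.
A² is fixed by ∫₀^∞ 4πr²|ψ|² dr = 1, i.e. A² = (8·π·a^3/3)^(−1).
Let u = r/a; then A², 4π and the length scale all cancel, so P = ∫_{0}^{2.1} u^2·(1 - u/3)^2·e^(-u) du ÷ ∫_{0}^{∞} u^2·(1 - u/3)^2·e^(-u) du.
Using ∫ u^2·(1 - u/3)^2·e^(-u) du = (-u^4 + 2·u^3 - 3·u^2 - 6·u - 6)·e^(-u)/9, the numerator is ≈ 0.220978 and the denominator is 2/3.
The region integral divided by the full integral gives P = 0.33147.

P ≈ 0.3315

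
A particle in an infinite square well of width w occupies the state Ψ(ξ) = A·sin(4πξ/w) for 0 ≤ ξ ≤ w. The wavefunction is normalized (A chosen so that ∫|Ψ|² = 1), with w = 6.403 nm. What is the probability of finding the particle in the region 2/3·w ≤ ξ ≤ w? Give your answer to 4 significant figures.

P ≈ 0.2989

P = ∫_{2/3·w}^{w} |Ψ(ξ)|² dξ.
The normalization integral ∫|Ψ|²dξ over the whole domain equals w/2·A², and A² cancels in the ratio.
Substituting u = ξ/w, A² and the length scale cancel in the ratio: P = ∫_{2/3}^{1} sin(4·π·u)^2 du / ∫_{0}^{1} sin(4·π·u)^2 du.
Using ∫ sin(4·π·u)^2 du = u/2 - sin(4·π·u)·cos(4·π·u)/(8·π), the numerator is -√(3)/(32·π) + 1/6 and the denominator is 1/2.
This works out to P = (-√(3)/16 + π/3)/π.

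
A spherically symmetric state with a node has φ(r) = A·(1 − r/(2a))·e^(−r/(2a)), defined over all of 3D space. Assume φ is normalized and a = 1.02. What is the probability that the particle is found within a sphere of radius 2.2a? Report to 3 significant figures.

P ≈ 0.0528

With dV = 4πr²dr, the probability is ∫|φ|² dV over r ≤ 2.2a.
Normalization gives A² = 1/(8·π·a^3).
Substituting u = r/a, A², 4π and the length scale all cancel in the ratio: P = ∫_{0}^{2.2} u^2·(1 - u/2)^2·e^(-u) du / ∫_{0}^{∞} u^2·(1 - u/2)^2·e^(-u) du.
Using ∫ u^2·(1 - u/2)^2·e^(-u) du = -(u^4/4 + u^2 + 2·u + 2)·e^(-u), the numerator is ≈ 0.10566 and the denominator is 2.
Taking the ratio yields P = 0.05283.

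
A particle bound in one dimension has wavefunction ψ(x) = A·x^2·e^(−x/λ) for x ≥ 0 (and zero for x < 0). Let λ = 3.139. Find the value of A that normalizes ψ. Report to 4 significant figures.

Require ∫ |ψ|² dx = 1 over the whole domain.
Using ∫₀^∞ xⁿ e^(−αx) dx = n!/αⁿ⁺¹, with ψ = A·x^2·e^(−x/λ), the integral evaluates to A²·[3·λ^5/4].
So A² = (3·λ^5/4)^(−1).
Substituting λ = 3.139 gives A² = 0.0043750, so A = 0.066144.

A ≈ 0.06614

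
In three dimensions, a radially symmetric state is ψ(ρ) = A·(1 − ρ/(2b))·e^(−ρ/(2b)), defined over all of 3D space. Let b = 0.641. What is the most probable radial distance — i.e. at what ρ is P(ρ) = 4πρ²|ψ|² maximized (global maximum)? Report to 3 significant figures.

ρ ≈ 3.36

The maximum of P(ρ) = 4πρ²|ψ|² occurs where its derivative vanishes.
This gives ρ = b·(√(5) + 3).
With b = 0.641, the most probable radial distance is 3.356.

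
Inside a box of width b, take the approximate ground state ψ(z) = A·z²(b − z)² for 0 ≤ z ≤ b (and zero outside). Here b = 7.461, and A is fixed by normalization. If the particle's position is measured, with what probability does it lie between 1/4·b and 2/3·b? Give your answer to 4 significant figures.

P ≈ 0.8062

P = ∫_{1/4·b}^{2/3·b} |ψ(z)|² dz.
The normalization integral ∫|ψ|²dz over the whole domain equals b^9/630·A², and A² cancels in the ratio.
In terms of u = z/b (A² and the length scale cancel between numerator and denominator), P = [∫_{1/4}^{2/3} u^4·(1 - u)^4 du] / [∫_{0}^{1} u^4·(1 - u)^4 du].
Using ∫ u^4·(1 - u)^4 du = u^5·(70·u^4 - 315·u^3 + 540·u^2 - 420·u + 126)/630, the numerator is ≈ 0.00127973 and the denominator is 1/630.
The result is P = 0.80623.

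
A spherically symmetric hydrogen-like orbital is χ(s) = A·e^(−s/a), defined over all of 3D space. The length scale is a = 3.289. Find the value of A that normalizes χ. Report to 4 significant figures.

A ≈ 0.09459

Normalization requires ∫|χ|² 4πs² ds = 1, integrated from 0 to ∞.
(Spherical symmetry: dV = 4πs² ds.)
∫|χ|² 4πs² ds = A²·(π·a^3).
Setting this equal to 1 gives A² = 1/(π·a^3).
With a = 3.289: A² = 0.0089466 and A = 0.094587.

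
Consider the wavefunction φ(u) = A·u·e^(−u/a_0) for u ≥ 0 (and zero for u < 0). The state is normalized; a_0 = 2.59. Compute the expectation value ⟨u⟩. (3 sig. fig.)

By definition ⟨u⟩ = ∫ u |φ(u)|² du.
Since the A² factors cancel between numerator and denominator, ⟨u⟩ = 3·a_0/2.
Putting a_0 = 2.59 gives 3.885.

⟨u⟩ ≈ 3.89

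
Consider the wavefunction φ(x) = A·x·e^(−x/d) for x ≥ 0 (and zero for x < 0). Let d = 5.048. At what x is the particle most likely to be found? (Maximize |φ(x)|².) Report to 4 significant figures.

x ≈ 5.048

Set d/dx [|φ(x)|²] = 0 and solve for x > 0.
Solving yields x = d.
With d = 5.048, the most probable position is 5.0480.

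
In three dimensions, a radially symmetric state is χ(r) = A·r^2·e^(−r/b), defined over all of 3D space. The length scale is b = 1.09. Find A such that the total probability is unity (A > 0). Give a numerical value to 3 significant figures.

Normalization requires ∫|χ|² 4πr² dr = 1, integrated from 0 to ∞.
In 3D with spherical symmetry the volume element is 4πr² dr.
With χ = A·r^2·e^(−r/b), the integral evaluates to A²·[45·π·b^7/2].
With b = 1.09: A² = 0.007739 and A = 0.08797.

A ≈ 0.0880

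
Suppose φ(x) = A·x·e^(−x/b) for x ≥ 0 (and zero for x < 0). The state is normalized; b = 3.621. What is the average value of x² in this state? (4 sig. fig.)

By definition ⟨x²⟩ = ∫ x^2 |φ(x)|² dx.
Recall ∫₀^∞ x^m e^(−x/β) dx = m!·β^(m+1), since the A² factors cancel between numerator and denominator, ⟨x²⟩ = 3·b^2.
Putting b = 3.621 gives 39.335.

⟨x^2⟩ ≈ 39.33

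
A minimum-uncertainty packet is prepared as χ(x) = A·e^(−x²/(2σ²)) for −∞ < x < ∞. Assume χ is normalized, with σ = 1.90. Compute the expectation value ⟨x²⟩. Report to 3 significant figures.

⟨x^2⟩ ≈ 1.81

By definition ⟨x²⟩ = ∫ x^2 |χ(x)|² dx.
Since the A² factors cancel between numerator and denominator, ⟨x²⟩ = σ^2/2.
With σ = 1.90, ⟨x^2⟩ = 1.805.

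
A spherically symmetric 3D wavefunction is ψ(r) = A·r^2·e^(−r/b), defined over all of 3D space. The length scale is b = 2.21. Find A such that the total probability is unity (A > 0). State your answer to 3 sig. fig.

Require ∫ |ψ|² 4πr² dr = 1 over the whole domain.
The integral (without the A² prefactor) comes out to 45·π·b^7/2.
So A² = (45·π·b^7/2)^(−1).
With b = 2.21: A² = 0.00005494 and A = 0.007412.

A ≈ 0.00741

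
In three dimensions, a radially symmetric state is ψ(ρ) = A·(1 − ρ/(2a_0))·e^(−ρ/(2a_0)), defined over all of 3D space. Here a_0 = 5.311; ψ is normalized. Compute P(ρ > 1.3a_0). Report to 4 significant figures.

P ≈ 0.9544

With dV = 4πρ²dρ, the probability is ∫|ψ|² dV over ρ > 1.3a_0.
The full normalization integral is A²·[8·π·a_0^3] = 1, fixing A².
Let u = ρ/a_0; then A², 4π and the length scale all cancel, so P = ∫_{1.3}^{∞} u^2·(1 - u/2)^2·e^(-u) du ÷ ∫_{0}^{∞} u^2·(1 - u/2)^2·e^(-u) du.
An antiderivative of u^2·(1 - u/2)^2·e^(-u) is -(u^4/4 + u^2 + 2·u + 2)·e^(-u); evaluating from 1.3 to ∞ gives ≈ 1.90882, while the full integral is 2.
Taking the ratio yields P = 0.95441.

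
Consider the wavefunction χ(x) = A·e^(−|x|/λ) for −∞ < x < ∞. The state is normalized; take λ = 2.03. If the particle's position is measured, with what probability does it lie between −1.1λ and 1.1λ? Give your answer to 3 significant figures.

The probability is P = ∫ |χ|² dx over [−1.1λ, 1.1λ].
The normalization integral ∫|χ|²dx over the whole domain equals λ·A², and A² cancels in the ratio.
Both integrals are even about x = 0, so only the x ≥ 0 halves are needed (the factors of 2 cancel). Let u = x/λ; then A² and the length scale cancel, so P = ∫_{0}^{1.1} e^(-2·u) du ÷ ∫_{0}^{∞} e^(-2·u) du.
Using ∫ e^(-2·u) du = -e^(-2·u)/2, the numerator is 1/2 - e^(-11/5)/2 and the denominator is 1/2.
Taking the ratio, P = 0.8892.

P ≈ 0.889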